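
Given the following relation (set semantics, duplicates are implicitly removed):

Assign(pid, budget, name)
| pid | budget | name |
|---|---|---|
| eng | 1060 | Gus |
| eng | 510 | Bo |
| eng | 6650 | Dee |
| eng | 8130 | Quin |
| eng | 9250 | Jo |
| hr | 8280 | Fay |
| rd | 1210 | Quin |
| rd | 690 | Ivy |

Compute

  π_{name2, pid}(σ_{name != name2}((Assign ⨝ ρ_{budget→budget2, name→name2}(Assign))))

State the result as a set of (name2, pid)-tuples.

ρ[budget→budget2, name→name2]: schema becomes (pid, budget2, name2); tuples unchanged.
Natural join on pid: {(eng, 1060, Gus, 1060, Gus), (eng, 1060, Gus, 510, Bo), (eng, 1060, Gus, 6650, Dee), (eng, 1060, Gus, 8130, Quin), (eng, 1060, Gus, 9250, Jo), (eng, 510, Bo, 1060, Gus), (eng, 510, Bo, 510, Bo), (eng, 510, Bo, 6650, Dee), (eng, 510, Bo, 8130, Quin), (eng, 510, Bo, 9250, Jo), (eng, 6650, Dee, 1060, Gus), (eng, 6650, Dee, 510, Bo), (eng, 6650, Dee, 6650, Dee), (eng, 6650, Dee, 8130, Quin), (eng, 6650, Dee, 9250, Jo), (eng, 8130, Quin, 1060, Gus), (eng, 8130, Quin, 510, Bo), (eng, 8130, Quin, 6650, Dee), (eng, 8130, Quin, 8130, Quin), (eng, 8130, Quin, 9250, Jo), (eng, 9250, Jo, 1060, Gus), (eng, 9250, Jo, 510, Bo), (eng, 9250, Jo, 6650, Dee), (eng, 9250, Jo, 8130, Quin), (eng, 9250, Jo, 9250, Jo), (hr, 8280, Fay, 8280, Fay), (rd, 1210, Quin, 1210, Quin), (rd, 1210, Quin, 690, Ivy), (rd, 690, Ivy, 1210, Quin), (rd, 690, Ivy, 690, Ivy)}
Selection name != name2: {(eng, 1060, Gus, 510, Bo), (eng, 1060, Gus, 6650, Dee), (eng, 1060, Gus, 8130, Quin), (eng, 1060, Gus, 9250, Jo), (eng, 510, Bo, 1060, Gus), (eng, 510, Bo, 6650, Dee), (eng, 510, Bo, 8130, Quin), (eng, 510, Bo, 9250, Jo), (eng, 6650, Dee, 1060, Gus), (eng, 6650, Dee, 510, Bo), (eng, 6650, Dee, 8130, Quin), (eng, 6650, Dee, 9250, Jo), (eng, 8130, Quin, 1060, Gus), (eng, 8130, Quin, 510, Bo), (eng, 8130, Quin, 6650, Dee), (eng, 8130, Quin, 9250, Jo), (eng, 9250, Jo, 1060, Gus), (eng, 9250, Jo, 510, Bo), (eng, 9250, Jo, 6650, Dee), (eng, 9250, Jo, 8130, Quin), (rd, 1210, Quin, 690, Ivy), (rd, 690, Ivy, 1210, Quin)}
π_{name2, pid} gives {(Bo, eng), (Dee, eng), (Gus, eng), (Ivy, rd), (Jo, eng), (Quin, eng), (Quin, rd)} (15 duplicate(s) eliminated).

{(Bo, eng), (Dee, eng), (Gus, eng), (Ivy, rd), (Jo, eng), (Quin, eng), (Quin, rd)}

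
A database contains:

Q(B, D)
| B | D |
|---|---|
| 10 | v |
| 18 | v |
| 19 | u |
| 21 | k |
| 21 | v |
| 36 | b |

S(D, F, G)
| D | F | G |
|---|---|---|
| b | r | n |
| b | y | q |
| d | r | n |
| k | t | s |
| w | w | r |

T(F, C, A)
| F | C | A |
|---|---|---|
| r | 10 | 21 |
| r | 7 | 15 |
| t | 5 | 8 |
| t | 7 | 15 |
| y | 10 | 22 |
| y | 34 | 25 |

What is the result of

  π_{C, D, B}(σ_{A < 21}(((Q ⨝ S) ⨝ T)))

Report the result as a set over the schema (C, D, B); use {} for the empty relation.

{(5, k, 21), (7, b, 36), (7, k, 21)}

Joining Q and S on D yields {(21, k, t, s), (36, b, r, n), (36, b, y, q)}.
Joining (Q ⨝ S) and T on F yields {(21, k, t, s, 5, 8), (21, k, t, s, 7, 15), (36, b, r, n, 10, 21), (36, b, r, n, 7, 15), (36, b, y, q, 10, 22), (36, b, y, q, 34, 25)}.
Apply σ_{A < 21}; surviving tuples: {(21, k, t, s, 5, 8), (21, k, t, s, 7, 15), (36, b, r, n, 7, 15)}
π_{C, D, B} gives {(5, k, 21), (7, b, 36), (7, k, 21)}.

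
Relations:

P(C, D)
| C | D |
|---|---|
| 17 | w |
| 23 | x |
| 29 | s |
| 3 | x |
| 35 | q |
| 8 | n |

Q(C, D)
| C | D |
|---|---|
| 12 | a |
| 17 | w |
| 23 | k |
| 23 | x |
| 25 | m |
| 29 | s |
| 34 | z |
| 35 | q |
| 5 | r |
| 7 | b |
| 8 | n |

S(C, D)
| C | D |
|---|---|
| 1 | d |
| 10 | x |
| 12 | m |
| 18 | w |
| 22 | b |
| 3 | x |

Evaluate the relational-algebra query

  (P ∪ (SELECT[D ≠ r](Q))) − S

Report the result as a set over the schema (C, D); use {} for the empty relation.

{(12, a), (17, w), (23, k), (23, x), (25, m), (29, s), (34, z), (35, q), (7, b), (8, n)}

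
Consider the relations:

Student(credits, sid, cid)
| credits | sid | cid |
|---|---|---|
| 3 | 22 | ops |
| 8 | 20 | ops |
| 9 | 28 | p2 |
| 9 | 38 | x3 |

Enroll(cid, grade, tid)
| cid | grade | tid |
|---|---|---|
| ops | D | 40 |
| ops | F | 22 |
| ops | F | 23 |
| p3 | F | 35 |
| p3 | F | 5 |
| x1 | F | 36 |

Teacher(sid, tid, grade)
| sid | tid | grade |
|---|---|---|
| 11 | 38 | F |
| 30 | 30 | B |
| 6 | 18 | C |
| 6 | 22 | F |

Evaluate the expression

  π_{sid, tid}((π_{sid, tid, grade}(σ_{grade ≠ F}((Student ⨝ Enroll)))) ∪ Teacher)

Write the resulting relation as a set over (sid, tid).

{(11, 38), (20, 40), (22, 40), (30, 30), (6, 18), (6, 22)}

Student ⋈ Enroll (natural join on cid): {(3, 22, ops, D, 40), (3, 22, ops, F, 22), (3, 22, ops, F, 23), (8, 20, ops, D, 40), (8, 20, ops, F, 22), (8, 20, ops, F, 23)}
Selection grade ≠ F: {(3, 22, ops, D, 40), (8, 20, ops, D, 40)}
π[sid, tid, grade]: project onto (sid, tid, grade) → {(20, 40, D), (22, 40, D)}
Set union of the two operands is {(11, 38, F), (20, 40, D), (22, 40, D), (30, 30, B), (6, 18, C), (6, 22, F)}.
π[sid, tid]: project onto (sid, tid) → {(11, 38), (20, 40), (22, 40), (30, 30), (6, 18), (6, 22)}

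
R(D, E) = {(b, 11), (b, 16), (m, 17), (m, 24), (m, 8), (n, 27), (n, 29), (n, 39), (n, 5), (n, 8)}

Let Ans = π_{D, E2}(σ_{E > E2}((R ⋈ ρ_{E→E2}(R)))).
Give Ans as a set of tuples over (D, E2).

{(b, 11), (m, 17), (m, 8), (n, 27), (n, 29), (n, 5), (n, 8)}

ρ[E→E2]: schema becomes (D, E2); tuples unchanged.
Natural join on D: {(b, 11, 11), (b, 11, 16), (b, 16, 11), (b, 16, 16), (m, 17, 17), (m, 17, 24), (m, 17, 8), (m, 24, 17), (m, 24, 24), (m, 24, 8), (m, 8, 17), (m, 8, 24), (m, 8, 8), (n, 27, 27), (n, 27, 29), (n, 27, 39), (n, 27, 5), (n, 27, 8), (n, 29, 27), (n, 29, 29), (n, 29, 39), (n, 29, 5), (n, 29, 8), (n, 39, 27), (n, 39, 29), (n, 39, 39), (n, 39, 5), (n, 39, 8), (n, 5, 27), (n, 5, 29), (n, 5, 39), (n, 5, 5), (n, 5, 8), (n, 8, 27), (n, 8, 29), (n, 8, 39), (n, 8, 5), (n, 8, 8)}
Filtering on E > E2 leaves {(b, 16, 11), (m, 17, 8), (m, 24, 17), (m, 24, 8), (n, 27, 5), (n, 27, 8), (n, 29, 27), (n, 29, 5), (n, 29, 8), (n, 39, 27), (n, 39, 29), (n, 39, 5), (n, 39, 8), (n, 8, 5)}.
Keep only column(s) D, E2 (7 duplicate(s) eliminated): {(b, 11), (m, 17), (m, 8), (n, 27), (n, 29), (n, 5), (n, 8)}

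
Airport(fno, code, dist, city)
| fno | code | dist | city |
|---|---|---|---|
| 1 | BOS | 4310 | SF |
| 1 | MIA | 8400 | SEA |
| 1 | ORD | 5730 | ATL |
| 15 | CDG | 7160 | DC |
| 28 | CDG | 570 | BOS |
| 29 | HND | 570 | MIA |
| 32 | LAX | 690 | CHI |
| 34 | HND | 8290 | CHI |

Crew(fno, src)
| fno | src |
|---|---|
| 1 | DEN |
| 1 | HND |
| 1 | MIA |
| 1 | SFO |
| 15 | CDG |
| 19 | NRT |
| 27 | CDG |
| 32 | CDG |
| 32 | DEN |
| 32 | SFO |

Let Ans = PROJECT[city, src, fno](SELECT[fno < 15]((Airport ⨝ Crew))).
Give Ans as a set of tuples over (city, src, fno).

Joining Airport and Crew on fno yields {(1, BOS, 4310, SF, DEN), (1, BOS, 4310, SF, HND), (1, BOS, 4310, SF, MIA), (1, BOS, 4310, SF, SFO), (1, MIA, 8400, SEA, DEN), (1, MIA, 8400, SEA, HND), (1, MIA, 8400, SEA, MIA), (1, MIA, 8400, SEA, SFO), (1, ORD, 5730, ATL, DEN), (1, ORD, 5730, ATL, HND), (1, ORD, 5730, ATL, MIA), (1, ORD, 5730, ATL, SFO), (15, CDG, 7160, DC, CDG), (32, LAX, 690, CHI, CDG), (32, LAX, 690, CHI, DEN), (32, LAX, 690, CHI, SFO)}.
Selection fno < 15: {(1, BOS, 4310, SF, DEN), (1, BOS, 4310, SF, HND), (1, BOS, 4310, SF, MIA), (1, BOS, 4310, SF, SFO), (1, MIA, 8400, SEA, DEN), (1, MIA, 8400, SEA, HND), (1, MIA, 8400, SEA, MIA), (1, MIA, 8400, SEA, SFO), (1, ORD, 5730, ATL, DEN), (1, ORD, 5730, ATL, HND), (1, ORD, 5730, ATL, MIA), (1, ORD, 5730, ATL, SFO)}
Projecting to city, src, fno: {(ATL, DEN, 1), (ATL, HND, 1), (ATL, MIA, 1), (ATL, SFO, 1), (SEA, DEN, 1), (SEA, HND, 1), (SEA, MIA, 1), (SEA, SFO, 1), (SF, DEN, 1), (SF, HND, 1), (SF, MIA, 1), (SF, SFO, 1)}

{(ATL, DEN, 1), (ATL, HND, 1), (ATL, MIA, 1), (ATL, SFO, 1), (SEA, DEN, 1), (SEA, HND, 1), (SEA, MIA, 1), (SEA, SFO, 1), (SF, DEN, 1), (SF, HND, 1), (SF, MIA, 1), (SF, SFO, 1)}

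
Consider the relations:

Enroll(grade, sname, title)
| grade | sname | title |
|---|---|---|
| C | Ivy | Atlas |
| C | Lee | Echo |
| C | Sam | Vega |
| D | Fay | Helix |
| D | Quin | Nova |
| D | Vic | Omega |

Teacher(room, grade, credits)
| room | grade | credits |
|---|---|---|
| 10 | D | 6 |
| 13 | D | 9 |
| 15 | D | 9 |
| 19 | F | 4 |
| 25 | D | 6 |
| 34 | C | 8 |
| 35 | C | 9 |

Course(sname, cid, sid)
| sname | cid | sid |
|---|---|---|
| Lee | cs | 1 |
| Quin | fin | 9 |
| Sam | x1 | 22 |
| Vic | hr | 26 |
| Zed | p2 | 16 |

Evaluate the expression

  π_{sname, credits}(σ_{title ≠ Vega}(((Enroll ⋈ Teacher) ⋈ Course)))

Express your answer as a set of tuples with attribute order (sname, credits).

{(Lee, 8), (Lee, 9), (Quin, 6), (Quin, 9), (Vic, 6), (Vic, 9)}

Enroll ⋈ Teacher (natural join on grade): {(C, Ivy, Atlas, 34, 8), (C, Ivy, Atlas, 35, 9), (C, Lee, Echo, 34, 8), (C, Lee, Echo, 35, 9), (C, Sam, Vega, 34, 8), (C, Sam, Vega, 35, 9), (D, Fay, Helix, 10, 6), (D, Fay, Helix, 13, 9), (D, Fay, Helix, 15, 9), (D, Fay, Helix, 25, 6), (D, Quin, Nova, 10, 6), (D, Quin, Nova, 13, 9), (D, Quin, Nova, 15, 9), (D, Quin, Nova, 25, 6), (D, Vic, Omega, 10, 6), (D, Vic, Omega, 13, 9), (D, Vic, Omega, 15, 9), (D, Vic, Omega, 25, 6)}
(Enroll ⋈ Teacher) ⋈ Course (natural join on sname): {(C, Lee, Echo, 34, 8, cs, 1), (C, Lee, Echo, 35, 9, cs, 1), (C, Sam, Vega, 34, 8, x1, 22), (C, Sam, Vega, 35, 9, x1, 22), (D, Quin, Nova, 10, 6, fin, 9), (D, Quin, Nova, 13, 9, fin, 9), (D, Quin, Nova, 15, 9, fin, 9), (D, Quin, Nova, 25, 6, fin, 9), (D, Vic, Omega, 10, 6, hr, 26), (D, Vic, Omega, 13, 9, hr, 26), (D, Vic, Omega, 15, 9, hr, 26), (D, Vic, Omega, 25, 6, hr, 26)}
Selection title ≠ Vega: {(C, Lee, Echo, 34, 8, cs, 1), (C, Lee, Echo, 35, 9, cs, 1), (D, Quin, Nova, 10, 6, fin, 9), (D, Quin, Nova, 13, 9, fin, 9), (D, Quin, Nova, 15, 9, fin, 9), (D, Quin, Nova, 25, 6, fin, 9), (D, Vic, Omega, 10, 6, hr, 26), (D, Vic, Omega, 13, 9, hr, 26), (D, Vic, Omega, 15, 9, hr, 26), (D, Vic, Omega, 25, 6, hr, 26)}
π[sname, credits]: project onto (sname, credits) (4 duplicate(s) eliminated) → {(Lee, 8), (Lee, 9), (Quin, 6), (Quin, 9), (Vic, 6), (Vic, 9)}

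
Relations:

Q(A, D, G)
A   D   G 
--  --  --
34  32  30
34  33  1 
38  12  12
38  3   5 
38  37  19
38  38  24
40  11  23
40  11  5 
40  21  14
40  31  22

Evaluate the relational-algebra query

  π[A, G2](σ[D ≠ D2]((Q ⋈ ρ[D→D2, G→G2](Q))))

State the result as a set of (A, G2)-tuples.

{(34, 1), (34, 30), (38, 12), (38, 19), (38, 24), (38, 5), (40, 14), (40, 22), (40, 23), (40, 5)}

ρ[D→D2, G→G2]: schema becomes (A, D2, G2); tuples unchanged.
Joining Q and ρ[D→D2, G→G2](Q) on A yields {(34, 32, 30, 32, 30), (34, 32, 30, 33, 1), (34, 33, 1, 32, 30), (34, 33, 1, 33, 1), (38, 12, 12, 12, 12), (38, 12, 12, 3, 5), (38, 12, 12, 37, 19), (38, 12, 12, 38, 24), (38, 3, 5, 12, 12), (38, 3, 5, 3, 5), (38, 3, 5, 37, 19), (38, 3, 5, 38, 24), (38, 37, 19, 12, 12), (38, 37, 19, 3, 5), (38, 37, 19, 37, 19), (38, 37, 19, 38, 24), (38, 38, 24, 12, 12), (38, 38, 24, 3, 5), (38, 38, 24, 37, 19), (38, 38, 24, 38, 24), (40, 11, 23, 11, 23), (40, 11, 23, 11, 5), (40, 11, 23, 21, 14), (40, 11, 23, 31, 22), (40, 11, 5, 11, 23), (40, 11, 5, 11, 5), (40, 11, 5, 21, 14), (40, 11, 5, 31, 22), (40, 21, 14, 11, 23), (40, 21, 14, 11, 5), (40, 21, 14, 21, 14), (40, 21, 14, 31, 22), (40, 31, 22, 11, 23), (40, 31, 22, 11, 5), (40, 31, 22, 21, 14), (40, 31, 22, 31, 22)}.
Filtering on D ≠ D2 leaves {(34, 32, 30, 33, 1), (34, 33, 1, 32, 30), (38, 12, 12, 3, 5), (38, 12, 12, 37, 19), (38, 12, 12, 38, 24), (38, 3, 5, 12, 12), (38, 3, 5, 37, 19), (38, 3, 5, 38, 24), (38, 37, 19, 12, 12), (38, 37, 19, 3, 5), (38, 37, 19, 38, 24), (38, 38, 24, 12, 12), (38, 38, 24, 3, 5), (38, 38, 24, 37, 19), (40, 11, 23, 21, 14), (40, 11, 23, 31, 22), (40, 11, 5, 21, 14), (40, 11, 5, 31, 22), (40, 21, 14, 11, 23), (40, 21, 14, 11, 5), (40, 21, 14, 31, 22), (40, 31, 22, 11, 23), (40, 31, 22, 11, 5), (40, 31, 22, 21, 14)}.
Keep only column(s) A, G2 (14 duplicate(s) eliminated): {(34, 1), (34, 30), (38, 12), (38, 19), (38, 24), (38, 5), (40, 14), (40, 22), (40, 23), (40, 5)}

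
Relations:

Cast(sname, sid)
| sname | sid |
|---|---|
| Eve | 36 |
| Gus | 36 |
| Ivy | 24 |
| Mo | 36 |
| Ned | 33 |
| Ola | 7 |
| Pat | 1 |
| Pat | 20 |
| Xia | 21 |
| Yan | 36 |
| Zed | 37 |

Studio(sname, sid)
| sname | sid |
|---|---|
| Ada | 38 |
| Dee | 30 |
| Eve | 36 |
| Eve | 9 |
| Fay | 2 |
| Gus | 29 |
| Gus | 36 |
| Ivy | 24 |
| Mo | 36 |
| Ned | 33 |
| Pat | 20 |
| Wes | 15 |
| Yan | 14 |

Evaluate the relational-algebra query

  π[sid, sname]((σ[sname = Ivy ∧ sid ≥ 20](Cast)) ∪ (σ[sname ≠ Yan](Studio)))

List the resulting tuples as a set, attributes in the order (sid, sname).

{(15, Wes), (2, Fay), (20, Pat), (24, Ivy), (29, Gus), (30, Dee), (33, Ned), (36, Eve), (36, Gus), (36, Mo), (38, Ada), (9, Eve)}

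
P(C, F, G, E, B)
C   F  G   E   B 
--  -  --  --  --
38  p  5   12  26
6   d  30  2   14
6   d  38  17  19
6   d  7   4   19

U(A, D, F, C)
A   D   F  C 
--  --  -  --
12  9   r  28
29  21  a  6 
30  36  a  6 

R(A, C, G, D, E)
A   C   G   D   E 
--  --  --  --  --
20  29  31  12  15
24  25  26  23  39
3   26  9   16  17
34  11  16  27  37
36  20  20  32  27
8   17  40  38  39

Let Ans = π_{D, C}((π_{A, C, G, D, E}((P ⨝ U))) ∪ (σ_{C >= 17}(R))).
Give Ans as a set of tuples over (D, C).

P ⋈ U (natural join on C, F): {}
π_{A, C, G, D, E} gives {}.
Selection C >= 17: {(20, 29, 31, 12, 15), (24, 25, 26, 23, 39), (3, 26, 9, 16, 17), (36, 20, 20, 32, 27), (8, 17, 40, 38, 39)}
Union: {} with {(20, 29, 31, 12, 15), (24, 25, 26, 23, 39), (3, 26, 9, 16, 17), (36, 20, 20, 32, 27), (8, 17, 40, 38, 39)} → {(20, 29, 31, 12, 15), (24, 25, 26, 23, 39), (3, 26, 9, 16, 17), (36, 20, 20, 32, 27), (8, 17, 40, 38, 39)}
π_{D, C} gives {(12, 29), (16, 26), (23, 25), (32, 20), (38, 17)}.

{(12, 29), (16, 26), (23, 25), (32, 20), (38, 17)}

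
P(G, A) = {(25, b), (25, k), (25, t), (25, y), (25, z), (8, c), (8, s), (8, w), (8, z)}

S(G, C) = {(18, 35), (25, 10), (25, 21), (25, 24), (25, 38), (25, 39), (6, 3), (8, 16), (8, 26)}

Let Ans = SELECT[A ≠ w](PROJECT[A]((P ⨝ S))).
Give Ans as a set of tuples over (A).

Natural join on G: {(25, b, 10), (25, b, 21), (25, b, 24), (25, b, 38), (25, b, 39), (25, k, 10), (25, k, 21), (25, k, 24), (25, k, 38), (25, k, 39), (25, t, 10), (25, t, 21), (25, t, 24), (25, t, 38), (25, t, 39), (25, y, 10), (25, y, 21), (25, y, 24), (25, y, 38), (25, y, 39), (25, z, 10), (25, z, 21), (25, z, 24), (25, z, 38), (25, z, 39), (8, c, 16), (8, c, 26), (8, s, 16), (8, s, 26), (8, w, 16), (8, w, 26), (8, z, 16), (8, z, 26)}
π[A]: project onto (A) (25 duplicate(s) eliminated) → {b, c, k, s, t, w, y, z}
σ[A ≠ w]: keep tuples satisfying A ≠ w → {b, c, k, s, t, y, z}

{b, c, k, s, t, y, z}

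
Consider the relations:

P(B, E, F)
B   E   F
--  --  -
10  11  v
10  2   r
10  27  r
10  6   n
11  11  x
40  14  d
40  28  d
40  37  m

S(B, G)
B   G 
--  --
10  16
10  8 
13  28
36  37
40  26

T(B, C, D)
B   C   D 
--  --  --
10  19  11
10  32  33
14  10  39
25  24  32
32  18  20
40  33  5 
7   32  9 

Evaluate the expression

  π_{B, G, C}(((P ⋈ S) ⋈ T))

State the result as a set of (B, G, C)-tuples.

{(10, 16, 19), (10, 16, 32), (10, 8, 19), (10, 8, 32), (40, 26, 33)}

P ⋈ S (natural join on B): {(10, 11, v, 16), (10, 11, v, 8), (10, 2, r, 16), (10, 2, r, 8), (10, 27, r, 16), (10, 27, r, 8), (10, 6, n, 16), (10, 6, n, 8), (40, 14, d, 26), (40, 28, d, 26), (40, 37, m, 26)}
(P ⋈ S) ⋈ T (natural join on B): {(10, 11, v, 16, 19, 11), (10, 11, v, 16, 32, 33), (10, 11, v, 8, 19, 11), (10, 11, v, 8, 32, 33), (10, 2, r, 16, 19, 11), (10, 2, r, 16, 32, 33), (10, 2, r, 8, 19, 11), (10, 2, r, 8, 32, 33), (10, 27, r, 16, 19, 11), (10, 27, r, 16, 32, 33), (10, 27, r, 8, 19, 11), (10, 27, r, 8, 32, 33), (10, 6, n, 16, 19, 11), (10, 6, n, 16, 32, 33), (10, 6, n, 8, 19, 11), (10, 6, n, 8, 32, 33), (40, 14, d, 26, 33, 5), (40, 28, d, 26, 33, 5), (40, 37, m, 26, 33, 5)}
π_{B, G, C} gives {(10, 16, 19), (10, 16, 32), (10, 8, 19), (10, 8, 32), (40, 26, 33)} (14 duplicate(s) eliminated).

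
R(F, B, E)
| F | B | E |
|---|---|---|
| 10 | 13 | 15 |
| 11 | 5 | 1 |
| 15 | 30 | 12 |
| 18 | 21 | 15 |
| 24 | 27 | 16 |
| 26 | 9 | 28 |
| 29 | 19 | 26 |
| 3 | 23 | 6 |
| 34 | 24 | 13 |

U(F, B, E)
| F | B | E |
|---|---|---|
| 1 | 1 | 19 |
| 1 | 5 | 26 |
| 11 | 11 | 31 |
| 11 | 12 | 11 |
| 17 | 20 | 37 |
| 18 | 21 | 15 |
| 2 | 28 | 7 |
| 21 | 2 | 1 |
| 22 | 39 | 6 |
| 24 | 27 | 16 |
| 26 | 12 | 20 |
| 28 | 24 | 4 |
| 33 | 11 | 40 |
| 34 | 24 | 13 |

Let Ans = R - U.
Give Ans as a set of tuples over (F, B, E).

{(10, 13, 15), (11, 5, 1), (15, 30, 12), (26, 9, 28), (29, 19, 26), (3, 23, 6)}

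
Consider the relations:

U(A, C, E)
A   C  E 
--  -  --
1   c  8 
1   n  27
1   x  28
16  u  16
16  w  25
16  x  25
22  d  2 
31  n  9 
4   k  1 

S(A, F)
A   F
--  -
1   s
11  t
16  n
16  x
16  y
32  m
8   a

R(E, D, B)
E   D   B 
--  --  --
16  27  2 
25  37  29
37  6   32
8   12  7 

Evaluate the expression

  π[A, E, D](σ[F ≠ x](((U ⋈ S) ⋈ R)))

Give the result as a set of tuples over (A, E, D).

U ⋈ S (natural join on A): {(1, c, 8, s), (1, n, 27, s), (1, x, 28, s), (16, u, 16, n), (16, u, 16, x), (16, u, 16, y), (16, w, 25, n), (16, w, 25, x), (16, w, 25, y), (16, x, 25, n), (16, x, 25, x), (16, x, 25, y)}
(U ⋈ S) ⋈ R (natural join on E): {(1, c, 8, s, 12, 7), (16, u, 16, n, 27, 2), (16, u, 16, x, 27, 2), (16, u, 16, y, 27, 2), (16, w, 25, n, 37, 29), (16, w, 25, x, 37, 29), (16, w, 25, y, 37, 29), (16, x, 25, n, 37, 29), (16, x, 25, x, 37, 29), (16, x, 25, y, 37, 29)}
Apply σ_{F ≠ x}; surviving tuples: {(1, c, 8, s, 12, 7), (16, u, 16, n, 27, 2), (16, u, 16, y, 27, 2), (16, w, 25, n, 37, 29), (16, w, 25, y, 37, 29), (16, x, 25, n, 37, 29), (16, x, 25, y, 37, 29)}
Projecting to A, E, D (4 duplicate(s) eliminated): {(1, 8, 12), (16, 16, 27), (16, 25, 37)}

{(1, 8, 12), (16, 16, 27), (16, 25, 37)}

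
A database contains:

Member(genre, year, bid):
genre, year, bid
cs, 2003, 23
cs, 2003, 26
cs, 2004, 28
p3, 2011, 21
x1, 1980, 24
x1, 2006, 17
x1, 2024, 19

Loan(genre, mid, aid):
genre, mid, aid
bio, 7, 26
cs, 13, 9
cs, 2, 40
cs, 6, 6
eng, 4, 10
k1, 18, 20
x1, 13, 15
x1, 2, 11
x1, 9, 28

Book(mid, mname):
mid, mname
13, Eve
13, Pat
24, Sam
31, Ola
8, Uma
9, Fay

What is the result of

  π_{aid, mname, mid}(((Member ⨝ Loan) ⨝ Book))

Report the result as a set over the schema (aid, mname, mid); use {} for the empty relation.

Natural join on genre: {(cs, 2003, 23, 13, 9), (cs, 2003, 23, 2, 40), (cs, 2003, 23, 6, 6), (cs, 2003, 26, 13, 9), (cs, 2003, 26, 2, 40), (cs, 2003, 26, 6, 6), (cs, 2004, 28, 13, 9), (cs, 2004, 28, 2, 40), (cs, 2004, 28, 6, 6), (x1, 1980, 24, 13, 15), (x1, 1980, 24, 2, 11), (x1, 1980, 24, 9, 28), (x1, 2006, 17, 13, 15), (x1, 2006, 17, 2, 11), (x1, 2006, 17, 9, 28), (x1, 2024, 19, 13, 15), (x1, 2024, 19, 2, 11), (x1, 2024, 19, 9, 28)}
Natural join on mid: {(cs, 2003, 23, 13, 9, Eve), (cs, 2003, 23, 13, 9, Pat), (cs, 2003, 26, 13, 9, Eve), (cs, 2003, 26, 13, 9, Pat), (cs, 2004, 28, 13, 9, Eve), (cs, 2004, 28, 13, 9, Pat), (x1, 1980, 24, 13, 15, Eve), (x1, 1980, 24, 13, 15, Pat), (x1, 1980, 24, 9, 28, Fay), (x1, 2006, 17, 13, 15, Eve), (x1, 2006, 17, 13, 15, Pat), (x1, 2006, 17, 9, 28, Fay), (x1, 2024, 19, 13, 15, Eve), (x1, 2024, 19, 13, 15, Pat), (x1, 2024, 19, 9, 28, Fay)}
π_{aid, mname, mid} gives {(15, Eve, 13), (15, Pat, 13), (28, Fay, 9), (9, Eve, 13), (9, Pat, 13)} (10 duplicate(s) eliminated).

{(15, Eve, 13), (15, Pat, 13), (28, Fay, 9), (9, Eve, 13), (9, Pat, 13)}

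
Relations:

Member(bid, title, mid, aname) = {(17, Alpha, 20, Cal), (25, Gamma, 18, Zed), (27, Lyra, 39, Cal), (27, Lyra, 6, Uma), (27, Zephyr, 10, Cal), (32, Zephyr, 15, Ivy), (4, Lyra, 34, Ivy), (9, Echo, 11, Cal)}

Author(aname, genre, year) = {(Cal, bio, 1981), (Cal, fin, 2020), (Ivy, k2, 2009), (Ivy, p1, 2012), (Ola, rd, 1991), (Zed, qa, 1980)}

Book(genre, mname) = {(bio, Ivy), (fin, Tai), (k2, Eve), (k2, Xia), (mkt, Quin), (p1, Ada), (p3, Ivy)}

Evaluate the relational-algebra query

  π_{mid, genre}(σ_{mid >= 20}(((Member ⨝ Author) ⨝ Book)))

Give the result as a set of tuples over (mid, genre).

Member ⋈ Author (natural join on aname): {(17, Alpha, 20, Cal, bio, 1981), (17, Alpha, 20, Cal, fin, 2020), (25, Gamma, 18, Zed, qa, 1980), (27, Lyra, 39, Cal, bio, 1981), (27, Lyra, 39, Cal, fin, 2020), (27, Zephyr, 10, Cal, bio, 1981), (27, Zephyr, 10, Cal, fin, 2020), (32, Zephyr, 15, Ivy, k2, 2009), (32, Zephyr, 15, Ivy, p1, 2012), (4, Lyra, 34, Ivy, k2, 2009), (4, Lyra, 34, Ivy, p1, 2012), (9, Echo, 11, Cal, bio, 1981), (9, Echo, 11, Cal, fin, 2020)}
(Member ⨝ Author) ⋈ Book (natural join on genre): {(17, Alpha, 20, Cal, bio, 1981, Ivy), (17, Alpha, 20, Cal, fin, 2020, Tai), (27, Lyra, 39, Cal, bio, 1981, Ivy), (27, Lyra, 39, Cal, fin, 2020, Tai), (27, Zephyr, 10, Cal, bio, 1981, Ivy), (27, Zephyr, 10, Cal, fin, 2020, Tai), (32, Zephyr, 15, Ivy, k2, 2009, Eve), (32, Zephyr, 15, Ivy, k2, 2009, Xia), (32, Zephyr, 15, Ivy, p1, 2012, Ada), (4, Lyra, 34, Ivy, k2, 2009, Eve), (4, Lyra, 34, Ivy, k2, 2009, Xia), (4, Lyra, 34, Ivy, p1, 2012, Ada), (9, Echo, 11, Cal, bio, 1981, Ivy), (9, Echo, 11, Cal, fin, 2020, Tai)}
Apply σ_{mid >= 20}; surviving tuples: {(17, Alpha, 20, Cal, bio, 1981, Ivy), (17, Alpha, 20, Cal, fin, 2020, Tai), (27, Lyra, 39, Cal, bio, 1981, Ivy), (27, Lyra, 39, Cal, fin, 2020, Tai), (4, Lyra, 34, Ivy, k2, 2009, Eve), (4, Lyra, 34, Ivy, k2, 2009, Xia), (4, Lyra, 34, Ivy, p1, 2012, Ada)}
Projecting to mid, genre (1 duplicate(s) eliminated): {(20, bio), (20, fin), (34, k2), (34, p1), (39, bio), (39, fin)}

{(20, bio), (20, fin), (34, k2), (34, p1), (39, bio), (39, fin)}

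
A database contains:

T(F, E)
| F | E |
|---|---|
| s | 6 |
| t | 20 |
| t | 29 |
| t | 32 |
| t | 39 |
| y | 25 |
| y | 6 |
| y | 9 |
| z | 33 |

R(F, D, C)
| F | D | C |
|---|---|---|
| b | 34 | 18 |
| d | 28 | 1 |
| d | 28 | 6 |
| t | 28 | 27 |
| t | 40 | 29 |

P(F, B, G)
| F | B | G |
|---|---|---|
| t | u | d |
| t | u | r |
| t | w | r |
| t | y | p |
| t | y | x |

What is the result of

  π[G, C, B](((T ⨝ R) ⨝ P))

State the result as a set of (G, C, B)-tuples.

Joining T and R on F yields {(t, 20, 28, 27), (t, 20, 40, 29), (t, 29, 28, 27), (t, 29, 40, 29), (t, 32, 28, 27), (t, 32, 40, 29), (t, 39, 28, 27), (t, 39, 40, 29)}.
Joining (T ⨝ R) and P on F yields {(t, 20, 28, 27, u, d), (t, 20, 28, 27, u, r), (t, 20, 28, 27, w, r), (t, 20, 28, 27, y, p), (t, 20, 28, 27, y, x), (t, 20, 40, 29, u, d), (t, 20, 40, 29, u, r), (t, 20, 40, 29, w, r), (t, 20, 40, 29, y, p), (t, 20, 40, 29, y, x), (t, 29, 28, 27, u, d), (t, 29, 28, 27, u, r), (t, 29, 28, 27, w, r), (t, 29, 28, 27, y, p), (t, 29, 28, 27, y, x), (t, 29, 40, 29, u, d), (t, 29, 40, 29, u, r), (t, 29, 40, 29, w, r), (t, 29, 40, 29, y, p), (t, 29, 40, 29, y, x), (t, 32, 28, 27, u, d), (t, 32, 28, 27, u, r), (t, 32, 28, 27, w, r), (t, 32, 28, 27, y, p), (t, 32, 28, 27, y, x), (t, 32, 40, 29, u, d), (t, 32, 40, 29, u, r), (t, 32, 40, 29, w, r), (t, 32, 40, 29, y, p), (t, 32, 40, 29, y, x), (t, 39, 28, 27, u, d), (t, 39, 28, 27, u, r), (t, 39, 28, 27, w, r), (t, 39, 28, 27, y, p), (t, 39, 28, 27, y, x), (t, 39, 40, 29, u, d), (t, 39, 40, 29, u, r), (t, 39, 40, 29, w, r), (t, 39, 40, 29, y, p), (t, 39, 40, 29, y, x)}.
π[G, C, B]: project onto (G, C, B) (30 duplicate(s) eliminated) → {(d, 27, u), (d, 29, u), (p, 27, y), (p, 29, y), (r, 27, u), (r, 27, w), (r, 29, u), (r, 29, w), (x, 27, y), (x, 29, y)}

{(d, 27, u), (d, 29, u), (p, 27, y), (p, 29, y), (r, 27, u), (r, 27, w), (r, 29, u), (r, 29, w), (x, 27, y), (x, 29, y)}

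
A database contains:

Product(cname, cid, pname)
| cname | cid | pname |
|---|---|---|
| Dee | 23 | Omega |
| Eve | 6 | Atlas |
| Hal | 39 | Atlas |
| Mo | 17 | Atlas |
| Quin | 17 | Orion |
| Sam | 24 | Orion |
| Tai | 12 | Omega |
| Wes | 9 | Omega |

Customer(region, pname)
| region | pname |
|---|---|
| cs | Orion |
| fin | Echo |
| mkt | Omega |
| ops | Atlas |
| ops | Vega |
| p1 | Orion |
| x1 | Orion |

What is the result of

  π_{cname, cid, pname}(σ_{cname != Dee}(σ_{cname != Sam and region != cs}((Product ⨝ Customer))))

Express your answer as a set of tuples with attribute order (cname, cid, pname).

{(Eve, 6, Atlas), (Hal, 39, Atlas), (Mo, 17, Atlas), (Quin, 17, Orion), (Tai, 12, Omega), (Wes, 9, Omega)}

Product ⋈ Customer (natural join on pname): {(Dee, 23, Omega, mkt), (Eve, 6, Atlas, ops), (Hal, 39, Atlas, ops), (Mo, 17, Atlas, ops), (Quin, 17, Orion, cs), (Quin, 17, Orion, p1), (Quin, 17, Orion, x1), (Sam, 24, Orion, cs), (Sam, 24, Orion, p1), (Sam, 24, Orion, x1), (Tai, 12, Omega, mkt), (Wes, 9, Omega, mkt)}
Filtering on cname != Sam and region != cs leaves {(Dee, 23, Omega, mkt), (Eve, 6, Atlas, ops), (Hal, 39, Atlas, ops), (Mo, 17, Atlas, ops), (Quin, 17, Orion, p1), (Quin, 17, Orion, x1), (Tai, 12, Omega, mkt), (Wes, 9, Omega, mkt)}.
Filtering on cname != Dee leaves {(Eve, 6, Atlas, ops), (Hal, 39, Atlas, ops), (Mo, 17, Atlas, ops), (Quin, 17, Orion, p1), (Quin, 17, Orion, x1), (Tai, 12, Omega, mkt), (Wes, 9, Omega, mkt)}.
Projecting to cname, cid, pname (1 duplicate(s) eliminated): {(Eve, 6, Atlas), (Hal, 39, Atlas), (Mo, 17, Atlas), (Quin, 17, Orion), (Tai, 12, Omega), (Wes, 9, Omega)}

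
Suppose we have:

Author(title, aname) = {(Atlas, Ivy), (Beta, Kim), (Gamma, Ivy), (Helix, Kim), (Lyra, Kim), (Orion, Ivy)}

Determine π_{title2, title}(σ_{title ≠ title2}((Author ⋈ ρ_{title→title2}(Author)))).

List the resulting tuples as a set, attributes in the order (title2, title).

ρ[title→title2]: schema becomes (title2, aname); tuples unchanged.
Author ⋈ ρ_{title→title2}(Author) (natural join on aname): {(Atlas, Ivy, Atlas), (Atlas, Ivy, Gamma), (Atlas, Ivy, Orion), (Beta, Kim, Beta), (Beta, Kim, Helix), (Beta, Kim, Lyra), (Gamma, Ivy, Atlas), (Gamma, Ivy, Gamma), (Gamma, Ivy, Orion), (Helix, Kim, Beta), (Helix, Kim, Helix), (Helix, Kim, Lyra), (Lyra, Kim, Beta), (Lyra, Kim, Helix), (Lyra, Kim, Lyra), (Orion, Ivy, Atlas), (Orion, Ivy, Gamma), (Orion, Ivy, Orion)}
σ[title ≠ title2]: keep tuples satisfying title ≠ title2 → {(Atlas, Ivy, Gamma), (Atlas, Ivy, Orion), (Beta, Kim, Helix), (Beta, Kim, Lyra), (Gamma, Ivy, Atlas), (Gamma, Ivy, Orion), (Helix, Kim, Beta), (Helix, Kim, Lyra), (Lyra, Kim, Beta), (Lyra, Kim, Helix), (Orion, Ivy, Atlas), (Orion, Ivy, Gamma)}
π_{title2, title} gives {(Atlas, Gamma), (Atlas, Orion), (Beta, Helix), (Beta, Lyra), (Gamma, Atlas), (Gamma, Orion), (Helix, Beta), (Helix, Lyra), (Lyra, Beta), (Lyra, Helix), (Orion, Atlas), (Orion, Gamma)}.

{(Atlas, Gamma), (Atlas, Orion), (Beta, Helix), (Beta, Lyra), (Gamma, Atlas), (Gamma, Orion), (Helix, Beta), (Helix, Lyra), (Lyra, Beta), (Lyra, Helix), (Orion, Atlas), (Orion, Gamma)}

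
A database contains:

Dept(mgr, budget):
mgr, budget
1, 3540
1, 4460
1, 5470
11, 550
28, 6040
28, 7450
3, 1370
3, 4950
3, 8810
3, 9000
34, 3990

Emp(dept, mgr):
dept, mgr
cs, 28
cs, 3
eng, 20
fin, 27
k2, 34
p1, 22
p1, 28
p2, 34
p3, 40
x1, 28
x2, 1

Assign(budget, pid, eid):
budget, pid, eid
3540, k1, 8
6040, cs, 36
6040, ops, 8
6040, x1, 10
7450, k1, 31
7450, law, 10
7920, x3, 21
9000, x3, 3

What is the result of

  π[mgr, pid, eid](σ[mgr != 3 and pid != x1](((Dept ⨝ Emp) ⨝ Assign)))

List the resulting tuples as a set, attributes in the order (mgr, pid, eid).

Natural join on mgr: {(1, 3540, x2), (1, 4460, x2), (1, 5470, x2), (28, 6040, cs), (28, 6040, p1), (28, 6040, x1), (28, 7450, cs), (28, 7450, p1), (28, 7450, x1), (3, 1370, cs), (3, 4950, cs), (3, 8810, cs), (3, 9000, cs), (34, 3990, k2), (34, 3990, p2)}
Natural join on budget: {(1, 3540, x2, k1, 8), (28, 6040, cs, cs, 36), (28, 6040, cs, ops, 8), (28, 6040, cs, x1, 10), (28, 6040, p1, cs, 36), (28, 6040, p1, ops, 8), (28, 6040, p1, x1, 10), (28, 6040, x1, cs, 36), (28, 6040, x1, ops, 8), (28, 6040, x1, x1, 10), (28, 7450, cs, k1, 31), (28, 7450, cs, law, 10), (28, 7450, p1, k1, 31), (28, 7450, p1, law, 10), (28, 7450, x1, k1, 31), (28, 7450, x1, law, 10), (3, 9000, cs, x3, 3)}
Selection mgr != 3 and pid != x1: {(1, 3540, x2, k1, 8), (28, 6040, cs, cs, 36), (28, 6040, cs, ops, 8), (28, 6040, p1, cs, 36), (28, 6040, p1, ops, 8), (28, 6040, x1, cs, 36), (28, 6040, x1, ops, 8), (28, 7450, cs, k1, 31), (28, 7450, cs, law, 10), (28, 7450, p1, k1, 31), (28, 7450, p1, law, 10), (28, 7450, x1, k1, 31), (28, 7450, x1, law, 10)}
Keep only column(s) mgr, pid, eid (8 duplicate(s) eliminated): {(1, k1, 8), (28, cs, 36), (28, k1, 31), (28, law, 10), (28, ops, 8)}

{(1, k1, 8), (28, cs, 36), (28, k1, 31), (28, law, 10), (28, ops, 8)}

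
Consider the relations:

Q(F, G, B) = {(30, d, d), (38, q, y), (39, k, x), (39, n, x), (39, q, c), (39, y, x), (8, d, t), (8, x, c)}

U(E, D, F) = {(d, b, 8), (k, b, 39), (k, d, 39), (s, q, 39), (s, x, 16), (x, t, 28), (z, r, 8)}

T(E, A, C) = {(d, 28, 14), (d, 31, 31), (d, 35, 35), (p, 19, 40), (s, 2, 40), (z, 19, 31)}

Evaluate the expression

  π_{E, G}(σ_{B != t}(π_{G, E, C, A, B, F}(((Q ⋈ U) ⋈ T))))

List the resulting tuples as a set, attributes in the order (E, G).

{(d, x), (s, k), (s, n), (s, q), (s, y), (z, x)}

Natural join on F: {(39, k, x, k, b), (39, k, x, k, d), (39, k, x, s, q), (39, n, x, k, b), (39, n, x, k, d), (39, n, x, s, q), (39, q, c, k, b), (39, q, c, k, d), (39, q, c, s, q), (39, y, x, k, b), (39, y, x, k, d), (39, y, x, s, q), (8, d, t, d, b), (8, d, t, z, r), (8, x, c, d, b), (8, x, c, z, r)}
Natural join on E: {(39, k, x, s, q, 2, 40), (39, n, x, s, q, 2, 40), (39, q, c, s, q, 2, 40), (39, y, x, s, q, 2, 40), (8, d, t, d, b, 28, 14), (8, d, t, d, b, 31, 31), (8, d, t, d, b, 35, 35), (8, d, t, z, r, 19, 31), (8, x, c, d, b, 28, 14), (8, x, c, d, b, 31, 31), (8, x, c, d, b, 35, 35), (8, x, c, z, r, 19, 31)}
Projecting to G, E, C, A, B, F: {(d, d, 14, 28, t, 8), (d, d, 31, 31, t, 8), (d, d, 35, 35, t, 8), (d, z, 31, 19, t, 8), (k, s, 40, 2, x, 39), (n, s, 40, 2, x, 39), (q, s, 40, 2, c, 39), (x, d, 14, 28, c, 8), (x, d, 31, 31, c, 8), (x, d, 35, 35, c, 8), (x, z, 31, 19, c, 8), (y, s, 40, 2, x, 39)}
σ[B != t]: keep tuples satisfying B != t → {(k, s, 40, 2, x, 39), (n, s, 40, 2, x, 39), (q, s, 40, 2, c, 39), (x, d, 14, 28, c, 8), (x, d, 31, 31, c, 8), (x, d, 35, 35, c, 8), (x, z, 31, 19, c, 8), (y, s, 40, 2, x, 39)}
Projecting to E, G (2 duplicate(s) eliminated): {(d, x), (s, k), (s, n), (s, q), (s, y), (z, x)}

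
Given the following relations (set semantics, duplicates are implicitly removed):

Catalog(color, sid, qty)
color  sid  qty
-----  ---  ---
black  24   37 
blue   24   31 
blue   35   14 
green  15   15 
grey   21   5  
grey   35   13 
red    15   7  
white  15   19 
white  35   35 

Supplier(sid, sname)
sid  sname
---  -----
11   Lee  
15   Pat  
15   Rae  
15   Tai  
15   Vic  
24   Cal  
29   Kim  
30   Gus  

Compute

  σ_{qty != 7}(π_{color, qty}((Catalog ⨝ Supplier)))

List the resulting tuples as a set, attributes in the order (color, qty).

Catalog ⋈ Supplier (natural join on sid): {(black, 24, 37, Cal), (blue, 24, 31, Cal), (green, 15, 15, Pat), (green, 15, 15, Rae), (green, 15, 15, Tai), (green, 15, 15, Vic), (red, 15, 7, Pat), (red, 15, 7, Rae), (red, 15, 7, Tai), (red, 15, 7, Vic), (white, 15, 19, Pat), (white, 15, 19, Rae), (white, 15, 19, Tai), (white, 15, 19, Vic)}
Projecting to color, qty (9 duplicate(s) eliminated): {(black, 37), (blue, 31), (green, 15), (red, 7), (white, 19)}
Selection qty != 7: {(black, 37), (blue, 31), (green, 15), (white, 19)}

{(black, 37), (blue, 31), (green, 15), (white, 19)}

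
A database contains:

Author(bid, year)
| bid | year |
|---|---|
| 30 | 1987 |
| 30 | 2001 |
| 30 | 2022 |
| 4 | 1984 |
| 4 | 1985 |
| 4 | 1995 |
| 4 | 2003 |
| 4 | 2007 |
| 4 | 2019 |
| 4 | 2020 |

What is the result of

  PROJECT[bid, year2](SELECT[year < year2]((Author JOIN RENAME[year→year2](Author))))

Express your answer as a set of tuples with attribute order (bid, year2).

ρ[year→year2]: schema becomes (bid, year2); tuples unchanged.
Author ⋈ RENAME[year→year2](Author) (natural join on bid): {(30, 1987, 1987), (30, 1987, 2001), (30, 1987, 2022), (30, 2001, 1987), (30, 2001, 2001), (30, 2001, 2022), (30, 2022, 1987), (30, 2022, 2001), (30, 2022, 2022), (4, 1984, 1984), (4, 1984, 1985), (4, 1984, 1995), (4, 1984, 2003), (4, 1984, 2007), (4, 1984, 2019), (4, 1984, 2020), (4, 1985, 1984), (4, 1985, 1985), (4, 1985, 1995), (4, 1985, 2003), (4, 1985, 2007), (4, 1985, 2019), (4, 1985, 2020), (4, 1995, 1984), (4, 1995, 1985), (4, 1995, 1995), (4, 1995, 2003), (4, 1995, 2007), (4, 1995, 2019), (4, 1995, 2020), (4, 2003, 1984), (4, 2003, 1985), (4, 2003, 1995), (4, 2003, 2003), (4, 2003, 2007), (4, 2003, 2019), (4, 2003, 2020), (4, 2007, 1984), (4, 2007, 1985), (4, 2007, 1995), (4, 2007, 2003), (4, 2007, 2007), (4, 2007, 2019), (4, 2007, 2020), (4, 2019, 1984), (4, 2019, 1985), (4, 2019, 1995), (4, 2019, 2003), (4, 2019, 2007), (4, 2019, 2019), (4, 2019, 2020), (4, 2020, 1984), (4, 2020, 1985), (4, 2020, 1995), (4, 2020, 2003), (4, 2020, 2007), (4, 2020, 2019), (4, 2020, 2020)}
Filtering on year < year2 leaves {(30, 1987, 2001), (30, 1987, 2022), (30, 2001, 2022), (4, 1984, 1985), (4, 1984, 1995), (4, 1984, 2003), (4, 1984, 2007), (4, 1984, 2019), (4, 1984, 2020), (4, 1985, 1995), (4, 1985, 2003), (4, 1985, 2007), (4, 1985, 2019), (4, 1985, 2020), (4, 1995, 2003), (4, 1995, 2007), (4, 1995, 2019), (4, 1995, 2020), (4, 2003, 2007), (4, 2003, 2019), (4, 2003, 2020), (4, 2007, 2019), (4, 2007, 2020), (4, 2019, 2020)}.
Keep only column(s) bid, year2 (16 duplicate(s) eliminated): {(30, 2001), (30, 2022), (4, 1985), (4, 1995), (4, 2003), (4, 2007), (4, 2019), (4, 2020)}

{(30, 2001), (30, 2022), (4, 1985), (4, 1995), (4, 2003), (4, 2007), (4, 2019), (4, 2020)}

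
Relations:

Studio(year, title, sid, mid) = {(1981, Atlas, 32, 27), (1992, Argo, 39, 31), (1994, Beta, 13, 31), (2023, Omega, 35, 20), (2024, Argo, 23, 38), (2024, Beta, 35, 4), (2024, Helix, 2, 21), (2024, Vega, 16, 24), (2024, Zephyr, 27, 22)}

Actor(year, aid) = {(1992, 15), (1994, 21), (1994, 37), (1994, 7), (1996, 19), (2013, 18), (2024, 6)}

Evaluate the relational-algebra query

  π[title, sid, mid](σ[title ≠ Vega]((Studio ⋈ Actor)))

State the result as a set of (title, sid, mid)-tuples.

{(Argo, 23, 38), (Argo, 39, 31), (Beta, 13, 31), (Beta, 35, 4), (Helix, 2, 21), (Zephyr, 27, 22)}

Joining Studio and Actor on year yields {(1992, Argo, 39, 31, 15), (1994, Beta, 13, 31, 21), (1994, Beta, 13, 31, 37), (1994, Beta, 13, 31, 7), (2024, Argo, 23, 38, 6), (2024, Beta, 35, 4, 6), (2024, Helix, 2, 21, 6), (2024, Vega, 16, 24, 6), (2024, Zephyr, 27, 22, 6)}.
σ[title ≠ Vega]: keep tuples satisfying title ≠ Vega → {(1992, Argo, 39, 31, 15), (1994, Beta, 13, 31, 21), (1994, Beta, 13, 31, 37), (1994, Beta, 13, 31, 7), (2024, Argo, 23, 38, 6), (2024, Beta, 35, 4, 6), (2024, Helix, 2, 21, 6), (2024, Zephyr, 27, 22, 6)}
π_{title, sid, mid} gives {(Argo, 23, 38), (Argo, 39, 31), (Beta, 13, 31), (Beta, 35, 4), (Helix, 2, 21), (Zephyr, 27, 22)} (2 duplicate(s) eliminated).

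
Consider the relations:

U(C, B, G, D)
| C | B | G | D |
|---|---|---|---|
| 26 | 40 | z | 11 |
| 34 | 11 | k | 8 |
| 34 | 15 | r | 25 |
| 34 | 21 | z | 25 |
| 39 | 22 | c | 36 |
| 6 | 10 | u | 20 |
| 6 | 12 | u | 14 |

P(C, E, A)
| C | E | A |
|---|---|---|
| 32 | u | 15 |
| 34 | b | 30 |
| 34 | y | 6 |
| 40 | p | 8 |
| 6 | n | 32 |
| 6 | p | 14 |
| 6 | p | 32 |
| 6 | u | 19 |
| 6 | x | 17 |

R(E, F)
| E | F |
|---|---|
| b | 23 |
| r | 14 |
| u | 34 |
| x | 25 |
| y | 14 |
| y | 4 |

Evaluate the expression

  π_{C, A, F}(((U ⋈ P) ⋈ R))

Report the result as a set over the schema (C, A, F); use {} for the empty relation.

{(34, 30, 23), (34, 6, 14), (34, 6, 4), (6, 17, 25), (6, 19, 34)}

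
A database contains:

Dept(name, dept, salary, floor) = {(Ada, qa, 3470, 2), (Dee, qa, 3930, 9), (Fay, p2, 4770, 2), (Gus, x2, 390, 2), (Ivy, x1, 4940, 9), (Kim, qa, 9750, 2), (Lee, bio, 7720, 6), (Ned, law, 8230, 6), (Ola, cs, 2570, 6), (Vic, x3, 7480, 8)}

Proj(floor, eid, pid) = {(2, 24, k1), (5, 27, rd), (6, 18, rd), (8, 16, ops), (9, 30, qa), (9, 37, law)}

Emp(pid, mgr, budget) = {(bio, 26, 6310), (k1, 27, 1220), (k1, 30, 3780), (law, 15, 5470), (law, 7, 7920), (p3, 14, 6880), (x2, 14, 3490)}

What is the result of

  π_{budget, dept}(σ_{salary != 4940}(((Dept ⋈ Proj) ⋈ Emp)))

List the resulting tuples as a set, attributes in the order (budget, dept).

{(1220, p2), (1220, qa), (1220, x2), (3780, p2), (3780, qa), (3780, x2), (5470, qa), (7920, qa)}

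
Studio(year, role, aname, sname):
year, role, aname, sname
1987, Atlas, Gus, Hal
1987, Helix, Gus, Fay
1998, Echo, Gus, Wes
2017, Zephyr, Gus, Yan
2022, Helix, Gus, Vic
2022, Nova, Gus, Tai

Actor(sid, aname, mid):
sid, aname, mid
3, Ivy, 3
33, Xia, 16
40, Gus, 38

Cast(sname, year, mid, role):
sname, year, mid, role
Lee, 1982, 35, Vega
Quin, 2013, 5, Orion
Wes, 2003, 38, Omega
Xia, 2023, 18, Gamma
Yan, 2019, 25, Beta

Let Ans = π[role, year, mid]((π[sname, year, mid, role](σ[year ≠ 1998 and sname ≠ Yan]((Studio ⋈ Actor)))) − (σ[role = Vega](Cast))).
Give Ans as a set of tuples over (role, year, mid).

{(Atlas, 1987, 38), (Helix, 1987, 38), (Helix, 2022, 38), (Nova, 2022, 38)}

Joining Studio and Actor on aname yields {(1987, Atlas, Gus, Hal, 40, 38), (1987, Helix, Gus, Fay, 40, 38), (1998, Echo, Gus, Wes, 40, 38), (2017, Zephyr, Gus, Yan, 40, 38), (2022, Helix, Gus, Vic, 40, 38), (2022, Nova, Gus, Tai, 40, 38)}.
Filtering on year ≠ 1998 and sname ≠ Yan leaves {(1987, Atlas, Gus, Hal, 40, 38), (1987, Helix, Gus, Fay, 40, 38), (2022, Helix, Gus, Vic, 40, 38), (2022, Nova, Gus, Tai, 40, 38)}.
π[sname, year, mid, role]: project onto (sname, year, mid, role) → {(Fay, 1987, 38, Helix), (Hal, 1987, 38, Atlas), (Tai, 2022, 38, Nova), (Vic, 2022, 38, Helix)}
Filtering on role = Vega leaves {(Lee, 1982, 35, Vega)}.
Taking the difference: {(Fay, 1987, 38, Helix), (Hal, 1987, 38, Atlas), (Tai, 2022, 38, Nova), (Vic, 2022, 38, Helix)}
π[role, year, mid]: project onto (role, year, mid) → {(Atlas, 1987, 38), (Helix, 1987, 38), (Helix, 2022, 38), (Nova, 2022, 38)}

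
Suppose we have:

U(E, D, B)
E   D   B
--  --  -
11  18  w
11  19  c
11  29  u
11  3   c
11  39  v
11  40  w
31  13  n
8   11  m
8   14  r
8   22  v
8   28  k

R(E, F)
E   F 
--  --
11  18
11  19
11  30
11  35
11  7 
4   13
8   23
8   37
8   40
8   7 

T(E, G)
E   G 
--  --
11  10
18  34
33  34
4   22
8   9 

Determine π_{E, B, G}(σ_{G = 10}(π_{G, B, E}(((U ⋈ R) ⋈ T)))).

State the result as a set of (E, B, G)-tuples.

{(11, c, 10), (11, u, 10), (11, v, 10), (11, w, 10)}

Joining U and R on E yields {(11, 18, w, 18), (11, 18, w, 19), (11, 18, w, 30), (11, 18, w, 35), (11, 18, w, 7), (11, 19, c, 18), (11, 19, c, 19), (11, 19, c, 30), (11, 19, c, 35), (11, 19, c, 7), (11, 29, u, 18), (11, 29, u, 19), (11, 29, u, 30), (11, 29, u, 35), (11, 29, u, 7), (11, 3, c, 18), (11, 3, c, 19), (11, 3, c, 30), (11, 3, c, 35), (11, 3, c, 7), (11, 39, v, 18), (11, 39, v, 19), (11, 39, v, 30), (11, 39, v, 35), (11, 39, v, 7), (11, 40, w, 18), (11, 40, w, 19), (11, 40, w, 30), (11, 40, w, 35), (11, 40, w, 7), (8, 11, m, 23), (8, 11, m, 37), (8, 11, m, 40), (8, 11, m, 7), (8, 14, r, 23), (8, 14, r, 37), (8, 14, r, 40), (8, 14, r, 7), (8, 22, v, 23), (8, 22, v, 37), (8, 22, v, 40), (8, 22, v, 7), (8, 28, k, 23), (8, 28, k, 37), (8, 28, k, 40), (8, 28, k, 7)}.
Joining (U ⋈ R) and T on E yields {(11, 18, w, 18, 10), (11, 18, w, 19, 10), (11, 18, w, 30, 10), (11, 18, w, 35, 10), (11, 18, w, 7, 10), (11, 19, c, 18, 10), (11, 19, c, 19, 10), (11, 19, c, 30, 10), (11, 19, c, 35, 10), (11, 19, c, 7, 10), (11, 29, u, 18, 10), (11, 29, u, 19, 10), (11, 29, u, 30, 10), (11, 29, u, 35, 10), (11, 29, u, 7, 10), (11, 3, c, 18, 10), (11, 3, c, 19, 10), (11, 3, c, 30, 10), (11, 3, c, 35, 10), (11, 3, c, 7, 10), (11, 39, v, 18, 10), (11, 39, v, 19, 10), (11, 39, v, 30, 10), (11, 39, v, 35, 10), (11, 39, v, 7, 10), (11, 40, w, 18, 10), (11, 40, w, 19, 10), (11, 40, w, 30, 10), (11, 40, w, 35, 10), (11, 40, w, 7, 10), (8, 11, m, 23, 9), (8, 11, m, 37, 9), (8, 11, m, 40, 9), (8, 11, m, 7, 9), (8, 14, r, 23, 9), (8, 14, r, 37, 9), (8, 14, r, 40, 9), (8, 14, r, 7, 9), (8, 22, v, 23, 9), (8, 22, v, 37, 9), (8, 22, v, 40, 9), (8, 22, v, 7, 9), (8, 28, k, 23, 9), (8, 28, k, 37, 9), (8, 28, k, 40, 9), (8, 28, k, 7, 9)}.
Keep only column(s) G, B, E (38 duplicate(s) eliminated): {(10, c, 11), (10, u, 11), (10, v, 11), (10, w, 11), (9, k, 8), (9, m, 8), (9, r, 8), (9, v, 8)}
Filtering on G = 10 leaves {(10, c, 11), (10, u, 11), (10, v, 11), (10, w, 11)}.
Keep only column(s) E, B, G: {(11, c, 10), (11, u, 10), (11, v, 10), (11, w, 10)}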